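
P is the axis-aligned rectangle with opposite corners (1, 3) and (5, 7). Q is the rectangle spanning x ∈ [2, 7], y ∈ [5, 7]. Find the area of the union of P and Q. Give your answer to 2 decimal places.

20.00

By inclusion–exclusion:
Individual areas: |P| = 16, |Q| = 10.
|P∩Q|: x∈[2,5], y∈[5,7] → 3·2 = 6.
|P ∪ Q| = 26 − 6 = 20.00.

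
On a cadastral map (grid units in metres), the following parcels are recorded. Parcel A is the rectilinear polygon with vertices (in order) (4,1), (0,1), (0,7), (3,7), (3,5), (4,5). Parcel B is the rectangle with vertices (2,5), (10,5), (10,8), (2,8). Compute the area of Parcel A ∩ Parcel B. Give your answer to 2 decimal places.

2.00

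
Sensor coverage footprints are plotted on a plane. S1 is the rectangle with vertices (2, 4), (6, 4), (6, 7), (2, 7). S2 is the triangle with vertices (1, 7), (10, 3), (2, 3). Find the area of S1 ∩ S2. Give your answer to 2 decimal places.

The intersection is the polygon with vertices (6,4), (2,4), (2,6.556), (6,4.778).
By the shoelace formula its area is 6.67.

6.67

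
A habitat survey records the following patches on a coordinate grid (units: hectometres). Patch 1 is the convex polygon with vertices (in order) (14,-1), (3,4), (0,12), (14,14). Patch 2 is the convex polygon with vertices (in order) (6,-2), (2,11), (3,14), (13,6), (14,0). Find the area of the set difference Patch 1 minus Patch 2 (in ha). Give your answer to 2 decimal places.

|Patch 1| = 141.5, |Patch 1∩Patch 2| = 84.6584.
|Patch 1 ∖ Patch 2| = |Patch 1| − |Patch 1∩Patch 2| = 141.5 − 84.6584 = 56.84.

56.84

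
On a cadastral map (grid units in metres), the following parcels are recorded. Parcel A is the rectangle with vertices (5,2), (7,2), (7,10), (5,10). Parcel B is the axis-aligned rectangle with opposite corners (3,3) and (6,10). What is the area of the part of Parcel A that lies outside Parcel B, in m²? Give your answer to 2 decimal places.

9.00

|Parcel A∩Parcel B|: x∈[5,6], y∈[3,10] → 1·7 = 7.
|Parcel A| = 16.
|Parcel A ∖ Parcel B| = |Parcel A| − |Parcel A∩Parcel B| = 16 − 7 = 9.00.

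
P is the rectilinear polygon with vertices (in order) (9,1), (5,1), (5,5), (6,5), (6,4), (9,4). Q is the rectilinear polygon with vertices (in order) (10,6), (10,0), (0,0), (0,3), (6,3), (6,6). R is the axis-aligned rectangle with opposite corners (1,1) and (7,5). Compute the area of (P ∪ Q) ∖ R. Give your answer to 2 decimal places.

|P ∪ Q| = 44.
|(P ∪ Q) ∩ R| = 16.
|(P ∪ Q) ∖ R| = 44 − 16 = 28.00.

28.00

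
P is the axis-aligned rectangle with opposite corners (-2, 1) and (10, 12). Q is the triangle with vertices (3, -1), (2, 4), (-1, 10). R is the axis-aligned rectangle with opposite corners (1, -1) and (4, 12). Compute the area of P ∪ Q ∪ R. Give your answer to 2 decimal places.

By inclusion–exclusion:
Individual areas: |P| = 132, |Q| = 4.5, |R| = 39.
|P∩Q| = 4.1727.
|P∩R|: x∈[1,4], y∈[1,12] → 3·11 = 33.
|Q∩R| = 3.
|P∩Q∩R| = 2.6727.
|P ∪ Q ∪ R| = 175.5 − 40.1727 + 2.6727 = 138.00.

138.00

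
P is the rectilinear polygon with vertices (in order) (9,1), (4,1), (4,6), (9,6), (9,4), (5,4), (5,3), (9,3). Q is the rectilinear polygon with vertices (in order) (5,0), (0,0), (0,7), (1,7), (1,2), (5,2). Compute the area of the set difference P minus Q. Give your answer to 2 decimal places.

20.00

|P| = 21, |P∩Q| = 1.
|P ∖ Q| = |P| − |P∩Q| = 21 − 1 = 20.00.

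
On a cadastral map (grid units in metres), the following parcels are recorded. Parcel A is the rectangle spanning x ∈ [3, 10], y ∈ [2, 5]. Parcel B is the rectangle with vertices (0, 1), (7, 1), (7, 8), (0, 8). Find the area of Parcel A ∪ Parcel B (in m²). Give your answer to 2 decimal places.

By inclusion–exclusion:
Individual areas: |Parcel A| = 21, |Parcel B| = 49.
|Parcel A∩Parcel B|: x∈[3,7], y∈[2,5] → 4·3 = 12.
|Parcel A ∪ Parcel B| = 70 − 12 = 58.00.

58.00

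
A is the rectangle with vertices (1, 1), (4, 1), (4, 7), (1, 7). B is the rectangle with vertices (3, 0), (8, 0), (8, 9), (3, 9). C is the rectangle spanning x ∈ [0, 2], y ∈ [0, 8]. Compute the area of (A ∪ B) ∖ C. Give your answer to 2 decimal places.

|A ∪ B| = 57.
|(A ∪ B) ∩ C| = 6.
|(A ∪ B) ∖ C| = 57 − 6 = 51.00.

51.00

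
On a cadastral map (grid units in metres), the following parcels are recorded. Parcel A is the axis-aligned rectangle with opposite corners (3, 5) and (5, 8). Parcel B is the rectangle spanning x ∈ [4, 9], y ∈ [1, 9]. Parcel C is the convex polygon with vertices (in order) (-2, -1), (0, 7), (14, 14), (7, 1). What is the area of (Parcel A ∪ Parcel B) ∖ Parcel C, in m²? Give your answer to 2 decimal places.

3.71

|Parcel A ∪ Parcel B| = 43.
|(Parcel A ∪ Parcel B) ∩ Parcel C| = 39.2857.
|(Parcel A ∪ Parcel B) ∖ Parcel C| = 43 − 39.2857 = 3.71.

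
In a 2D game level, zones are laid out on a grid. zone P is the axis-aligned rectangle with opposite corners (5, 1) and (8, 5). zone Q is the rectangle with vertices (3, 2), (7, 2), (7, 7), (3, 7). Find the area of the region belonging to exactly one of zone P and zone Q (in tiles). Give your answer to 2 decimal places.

20.00

|zone P∩zone Q|: x∈[5,7], y∈[2,5] → 2·3 = 6.
|zone P △ zone Q| = |zone P| + |zone Q| − 2·|zone P∩zone Q| = 12 + 20 − 12 = 20.00.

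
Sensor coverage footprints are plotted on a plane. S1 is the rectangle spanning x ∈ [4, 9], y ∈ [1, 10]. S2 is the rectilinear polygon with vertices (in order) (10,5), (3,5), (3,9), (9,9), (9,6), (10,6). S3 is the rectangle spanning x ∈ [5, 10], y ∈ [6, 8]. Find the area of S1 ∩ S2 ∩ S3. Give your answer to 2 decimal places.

8.00

The intersection is the polygon with vertices (9,6), (5,6), (5,8), (9,8).
By the shoelace formula its area is 8.00.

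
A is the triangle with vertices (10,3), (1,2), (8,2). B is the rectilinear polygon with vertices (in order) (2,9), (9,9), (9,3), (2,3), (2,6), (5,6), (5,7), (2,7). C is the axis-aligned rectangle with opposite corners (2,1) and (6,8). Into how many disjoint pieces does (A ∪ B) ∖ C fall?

(A ∪ B) ∖ C splits into 3 disjoint pieces (area 2.1111, area 0.0556, area 22).

3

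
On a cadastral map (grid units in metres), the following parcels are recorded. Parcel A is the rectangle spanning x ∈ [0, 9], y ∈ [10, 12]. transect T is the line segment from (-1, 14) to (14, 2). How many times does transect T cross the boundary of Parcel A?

2

The segment meets the boundary at (1.5,12), (4,10).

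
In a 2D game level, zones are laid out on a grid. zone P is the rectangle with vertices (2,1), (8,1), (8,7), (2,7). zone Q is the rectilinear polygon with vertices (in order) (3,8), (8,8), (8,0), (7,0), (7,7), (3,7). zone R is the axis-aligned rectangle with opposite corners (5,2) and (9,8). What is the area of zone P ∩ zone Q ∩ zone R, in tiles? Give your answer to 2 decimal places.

5.00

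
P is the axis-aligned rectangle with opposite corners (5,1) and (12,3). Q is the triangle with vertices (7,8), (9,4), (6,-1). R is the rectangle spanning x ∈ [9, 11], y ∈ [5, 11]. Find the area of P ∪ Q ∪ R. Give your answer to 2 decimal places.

34.07

By inclusion–exclusion:
Individual areas: |P| = 14, |Q| = 11, |R| = 12.
|P∩Q| = 2.9333.
|P∩R| = 0 (no overlap).
|Q∩R| = 0.
|P∩Q∩R| = 0.
|P ∪ Q ∪ R| = 37 − 2.9333 + 0 = 34.07.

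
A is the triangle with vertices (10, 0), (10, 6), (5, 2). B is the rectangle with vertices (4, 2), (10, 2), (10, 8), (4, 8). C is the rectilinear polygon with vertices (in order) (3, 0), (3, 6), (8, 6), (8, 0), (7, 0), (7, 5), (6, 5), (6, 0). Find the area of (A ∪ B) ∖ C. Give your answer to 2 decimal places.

|A ∪ B| = 41.
|(A ∪ B) ∩ C| = 14.2.
|(A ∪ B) ∖ C| = 41 − 14.2 = 26.80.

26.80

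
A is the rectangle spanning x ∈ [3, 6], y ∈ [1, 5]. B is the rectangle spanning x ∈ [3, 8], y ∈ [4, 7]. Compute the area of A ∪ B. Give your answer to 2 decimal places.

By inclusion–exclusion:
Individual areas: |A| = 12, |B| = 15.
|A∩B|: x∈[3,6], y∈[4,5] → 3·1 = 3.
|A ∪ B| = 27 − 3 = 24.00.

24.00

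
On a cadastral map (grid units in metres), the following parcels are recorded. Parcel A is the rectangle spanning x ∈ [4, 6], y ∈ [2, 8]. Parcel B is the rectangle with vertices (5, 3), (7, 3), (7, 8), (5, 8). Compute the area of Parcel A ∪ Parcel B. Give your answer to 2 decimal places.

By inclusion–exclusion:
Individual areas: |Parcel A| = 12, |Parcel B| = 10.
|Parcel A∩Parcel B|: x∈[5,6], y∈[3,8] → 1·5 = 5.
|Parcel A ∪ Parcel B| = 22 − 5 = 17.00.

17.00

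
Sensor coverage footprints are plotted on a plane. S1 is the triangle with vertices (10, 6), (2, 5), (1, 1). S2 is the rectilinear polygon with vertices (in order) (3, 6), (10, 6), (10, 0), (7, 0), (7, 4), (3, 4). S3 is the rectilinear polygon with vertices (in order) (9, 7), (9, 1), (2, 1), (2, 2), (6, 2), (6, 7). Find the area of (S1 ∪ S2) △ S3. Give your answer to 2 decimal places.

|S1 ∪ S2| = 34.1625.
|(S1 ∪ S2) ∩ S3| = 12.2222.
|(S1 ∪ S2) △ S3| = 34.1625 + 22 − 24.4444 = 31.72.

31.72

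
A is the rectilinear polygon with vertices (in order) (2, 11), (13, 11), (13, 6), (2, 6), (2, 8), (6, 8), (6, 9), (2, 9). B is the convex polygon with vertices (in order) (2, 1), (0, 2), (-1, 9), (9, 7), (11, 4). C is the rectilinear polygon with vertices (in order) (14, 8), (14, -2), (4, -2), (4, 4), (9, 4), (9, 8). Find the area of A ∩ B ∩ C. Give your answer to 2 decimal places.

The intersection is the polygon with vertices (9.667,6), (9,6), (9,7).
By the shoelace formula its area is 0.33.

0.33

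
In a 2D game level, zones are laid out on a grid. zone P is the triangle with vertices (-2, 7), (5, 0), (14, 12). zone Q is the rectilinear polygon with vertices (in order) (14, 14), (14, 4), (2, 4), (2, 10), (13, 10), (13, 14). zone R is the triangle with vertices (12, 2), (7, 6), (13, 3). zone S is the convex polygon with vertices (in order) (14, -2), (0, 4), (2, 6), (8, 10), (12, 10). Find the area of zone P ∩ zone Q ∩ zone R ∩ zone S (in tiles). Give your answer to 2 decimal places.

The intersection is the polygon with vertices (7,6), (8.818,5.091), (8.562,4.75).
By the shoelace formula its area is 0.43.

0.43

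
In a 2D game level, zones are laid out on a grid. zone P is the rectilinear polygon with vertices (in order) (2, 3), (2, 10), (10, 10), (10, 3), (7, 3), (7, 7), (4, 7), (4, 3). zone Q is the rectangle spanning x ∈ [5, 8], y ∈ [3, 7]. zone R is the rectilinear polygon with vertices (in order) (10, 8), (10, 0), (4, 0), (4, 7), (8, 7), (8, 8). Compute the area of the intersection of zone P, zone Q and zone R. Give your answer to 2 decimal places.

4.00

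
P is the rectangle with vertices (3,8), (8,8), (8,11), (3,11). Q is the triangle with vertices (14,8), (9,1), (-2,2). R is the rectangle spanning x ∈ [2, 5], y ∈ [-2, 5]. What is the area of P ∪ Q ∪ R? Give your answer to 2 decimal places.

69.31

By inclusion–exclusion:
Individual areas: |P| = 15, |Q| = 41, |R| = 21.
|P∩Q| = 0.
|P∩R| = 0 (no overlap).
|Q∩R| = 7.6875.
|P∩Q∩R| = 0.
|P ∪ Q ∪ R| = 77 − 7.6875 + 0 = 69.31.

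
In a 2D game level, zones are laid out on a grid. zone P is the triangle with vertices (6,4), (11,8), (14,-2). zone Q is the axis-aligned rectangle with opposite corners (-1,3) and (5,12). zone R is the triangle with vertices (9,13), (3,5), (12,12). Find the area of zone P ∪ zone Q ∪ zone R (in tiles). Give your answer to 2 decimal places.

By inclusion–exclusion:
Individual areas: |zone P| = 31, |zone Q| = 54, |zone R| = 15.
|zone P∩zone Q| = 0.
|zone P∩zone R| = 0.
|zone Q∩zone R| = 1.1111.
|zone P∩zone Q∩zone R| = 0.
|zone P ∪ zone Q ∪ zone R| = 100 − 1.1111 + 0 = 98.89.

98.89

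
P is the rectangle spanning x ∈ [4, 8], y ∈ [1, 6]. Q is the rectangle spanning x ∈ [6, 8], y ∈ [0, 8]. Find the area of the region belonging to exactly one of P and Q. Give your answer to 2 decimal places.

|P∩Q|: x∈[6,8], y∈[1,6] → 2·5 = 10.
|P △ Q| = |P| + |Q| − 2·|P∩Q| = 20 + 16 − 20 = 16.00.

16.00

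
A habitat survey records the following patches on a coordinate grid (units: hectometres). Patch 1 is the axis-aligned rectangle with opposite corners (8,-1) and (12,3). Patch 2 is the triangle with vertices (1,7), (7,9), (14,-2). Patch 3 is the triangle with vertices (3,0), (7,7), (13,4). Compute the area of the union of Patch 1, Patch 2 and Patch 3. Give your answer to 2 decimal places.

60.32

By inclusion–exclusion:
Individual areas: |Patch 1| = 16, |Patch 2| = 40, |Patch 3| = 27.
|Patch 1∩Patch 2| = 7.8257.
|Patch 1∩Patch 3| = 1.25.
|Patch 2∩Patch 3| = 14.8433.
|Patch 1∩Patch 2∩Patch 3| = 1.2392.
|Patch 1 ∪ Patch 2 ∪ Patch 3| = 83 − 23.919 + 1.2392 = 60.32.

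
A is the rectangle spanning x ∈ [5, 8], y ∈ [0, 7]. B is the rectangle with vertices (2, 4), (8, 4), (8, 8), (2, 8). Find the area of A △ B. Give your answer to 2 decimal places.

27.00

|A∩B|: x∈[5,8], y∈[4,7] → 3·3 = 9.
|A △ B| = |A| + |B| − 2·|A∩B| = 21 + 24 − 18 = 27.00.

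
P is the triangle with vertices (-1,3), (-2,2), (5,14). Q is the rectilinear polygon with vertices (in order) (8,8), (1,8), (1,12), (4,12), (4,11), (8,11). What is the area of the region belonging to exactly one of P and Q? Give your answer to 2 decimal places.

|P| = 2.5, |Q| = 24, |P∩Q| = 0.6061.
|P △ Q| = |P| + |Q| − 2·|P∩Q| = 2.5 + 24 − 1.2121 = 25.29.

25.29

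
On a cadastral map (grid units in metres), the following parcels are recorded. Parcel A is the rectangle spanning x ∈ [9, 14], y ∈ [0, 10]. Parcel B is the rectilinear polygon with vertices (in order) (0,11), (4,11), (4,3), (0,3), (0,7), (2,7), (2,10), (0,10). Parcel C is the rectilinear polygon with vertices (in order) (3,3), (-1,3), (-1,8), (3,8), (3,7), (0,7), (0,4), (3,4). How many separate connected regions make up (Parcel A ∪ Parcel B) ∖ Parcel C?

(Parcel A ∪ Parcel B) ∖ Parcel C splits into 2 disjoint pieces (area 50, area 22).

2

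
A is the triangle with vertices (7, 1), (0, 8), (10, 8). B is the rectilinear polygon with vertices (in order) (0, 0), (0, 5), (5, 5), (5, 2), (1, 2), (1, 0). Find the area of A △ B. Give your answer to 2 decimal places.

|A| = 35, |B| = 17, |A∩B| = 2.
|A △ B| = |A| + |B| − 2·|A∩B| = 35 + 17 − 4 = 48.00.

48.00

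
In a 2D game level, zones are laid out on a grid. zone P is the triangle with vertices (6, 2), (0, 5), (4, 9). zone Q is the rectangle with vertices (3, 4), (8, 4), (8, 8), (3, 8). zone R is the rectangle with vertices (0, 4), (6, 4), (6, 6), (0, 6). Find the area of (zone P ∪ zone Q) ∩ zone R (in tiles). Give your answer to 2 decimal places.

10.50

The region (zone P ∪ zone Q) ∩ zone R is the polygon with vertices (1,6), (6,6), (6,4), (5.429,4), (2,4), (0,5).
By the shoelace formula its area is 10.50.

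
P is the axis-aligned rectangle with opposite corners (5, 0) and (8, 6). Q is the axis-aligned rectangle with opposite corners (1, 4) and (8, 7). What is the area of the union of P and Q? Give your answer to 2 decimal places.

By inclusion–exclusion:
Individual areas: |P| = 18, |Q| = 21.
|P∩Q|: x∈[5,8], y∈[4,6] → 3·2 = 6.
|P ∪ Q| = 39 − 6 = 33.00.

33.00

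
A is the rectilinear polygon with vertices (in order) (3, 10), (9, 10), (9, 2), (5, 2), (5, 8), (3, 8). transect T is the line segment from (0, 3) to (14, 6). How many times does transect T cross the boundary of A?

The segment meets the boundary at (9,4.929), (5,4.071).

2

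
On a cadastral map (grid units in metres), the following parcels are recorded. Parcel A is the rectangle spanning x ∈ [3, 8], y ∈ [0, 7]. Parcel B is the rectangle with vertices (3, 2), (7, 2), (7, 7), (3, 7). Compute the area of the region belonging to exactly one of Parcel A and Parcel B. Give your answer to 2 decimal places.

|Parcel A∩Parcel B|: x∈[3,7], y∈[2,7] → 4·5 = 20.
|Parcel A △ Parcel B| = |Parcel A| + |Parcel B| − 2·|Parcel A∩Parcel B| = 35 + 20 − 40 = 15.00.

15.00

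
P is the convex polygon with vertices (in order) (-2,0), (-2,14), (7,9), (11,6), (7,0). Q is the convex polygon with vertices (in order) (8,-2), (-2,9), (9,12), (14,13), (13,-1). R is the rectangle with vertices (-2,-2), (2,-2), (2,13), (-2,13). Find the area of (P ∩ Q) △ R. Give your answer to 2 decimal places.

107.63

|P ∩ Q| = 69.5904.
|(P ∩ Q) ∩ R| = 10.9818.
|(P ∩ Q) △ R| = 69.5904 + 60 − 21.9636 = 107.63.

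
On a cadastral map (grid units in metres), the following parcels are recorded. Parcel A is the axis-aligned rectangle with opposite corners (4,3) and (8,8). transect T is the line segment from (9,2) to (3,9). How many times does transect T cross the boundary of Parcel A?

The segment meets the boundary at (4,7.833), (8,3.167).

2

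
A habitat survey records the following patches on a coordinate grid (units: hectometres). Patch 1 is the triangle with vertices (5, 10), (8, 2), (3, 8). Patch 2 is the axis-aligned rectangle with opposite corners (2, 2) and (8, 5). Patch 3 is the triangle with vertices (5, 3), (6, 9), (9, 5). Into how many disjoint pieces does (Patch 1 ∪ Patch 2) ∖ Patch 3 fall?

(Patch 1 ∪ Patch 2) ∖ Patch 3 splits into 2 disjoint pieces (area 14.5833, area 6.7575).

2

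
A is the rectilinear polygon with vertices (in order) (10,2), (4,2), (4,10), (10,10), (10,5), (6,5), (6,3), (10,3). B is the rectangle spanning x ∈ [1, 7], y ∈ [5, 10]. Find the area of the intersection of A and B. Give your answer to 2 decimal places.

15.00

The intersection is the polygon with vertices (4,10), (7,10), (7,5), (6,5), (4,5).
By the shoelace formula its area is 15.00.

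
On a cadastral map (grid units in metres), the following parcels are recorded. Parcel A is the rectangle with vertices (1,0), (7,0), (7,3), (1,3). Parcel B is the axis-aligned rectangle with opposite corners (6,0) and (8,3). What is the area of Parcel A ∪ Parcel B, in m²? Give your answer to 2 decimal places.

21.00

By inclusion–exclusion:
Individual areas: |Parcel A| = 18, |Parcel B| = 6.
|Parcel A∩Parcel B|: x∈[6,7], y∈[0,3] → 1·3 = 3.
|Parcel A ∪ Parcel B| = 24 − 3 = 21.00.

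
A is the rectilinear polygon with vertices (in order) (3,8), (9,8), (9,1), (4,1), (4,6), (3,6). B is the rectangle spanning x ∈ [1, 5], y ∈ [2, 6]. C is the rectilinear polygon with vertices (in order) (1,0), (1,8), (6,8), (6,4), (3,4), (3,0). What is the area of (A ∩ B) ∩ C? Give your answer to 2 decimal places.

2.00

|A ∩ B| = 4.
|(A ∩ B) ∩ C| = 2.00.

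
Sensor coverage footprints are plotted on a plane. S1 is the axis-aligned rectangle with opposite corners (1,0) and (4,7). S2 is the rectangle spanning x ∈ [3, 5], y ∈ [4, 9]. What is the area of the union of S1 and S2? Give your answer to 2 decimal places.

28.00

By inclusion–exclusion:
Individual areas: |S1| = 21, |S2| = 10.
|S1∩S2|: x∈[3,4], y∈[4,7] → 1·3 = 3.
|S1 ∪ S2| = 31 − 3 = 28.00.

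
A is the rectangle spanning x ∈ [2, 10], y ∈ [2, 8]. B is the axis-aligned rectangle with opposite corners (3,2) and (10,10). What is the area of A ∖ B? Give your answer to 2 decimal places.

|A∩B|: x∈[3,10], y∈[2,8] → 7·6 = 42.
|A| = 48.
|A ∖ B| = |A| − |A∩B| = 48 − 42 = 6.00.

6.00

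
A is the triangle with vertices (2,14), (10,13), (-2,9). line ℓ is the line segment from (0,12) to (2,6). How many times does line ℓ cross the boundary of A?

The segment meets the boundary at (0.7,9.9), (0.118,11.647).

2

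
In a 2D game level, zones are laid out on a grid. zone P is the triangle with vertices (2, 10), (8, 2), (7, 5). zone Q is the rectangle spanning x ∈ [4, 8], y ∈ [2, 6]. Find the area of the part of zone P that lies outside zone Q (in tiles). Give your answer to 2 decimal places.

2.00

|zone P| = 5, |zone P∩zone Q| = 3.
|zone P ∖ zone Q| = |zone P| − |zone P∩zone Q| = 5 − 3 = 2.00.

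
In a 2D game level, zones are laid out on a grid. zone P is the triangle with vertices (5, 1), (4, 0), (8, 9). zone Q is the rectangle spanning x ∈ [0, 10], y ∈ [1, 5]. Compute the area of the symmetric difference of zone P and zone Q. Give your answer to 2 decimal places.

|zone P| = 2.5, |zone Q| = 40, |zone P∩zone Q| = 1.6667.
|zone P △ zone Q| = |zone P| + |zone Q| − 2·|zone P∩zone Q| = 2.5 + 40 − 3.3333 = 39.17.

39.17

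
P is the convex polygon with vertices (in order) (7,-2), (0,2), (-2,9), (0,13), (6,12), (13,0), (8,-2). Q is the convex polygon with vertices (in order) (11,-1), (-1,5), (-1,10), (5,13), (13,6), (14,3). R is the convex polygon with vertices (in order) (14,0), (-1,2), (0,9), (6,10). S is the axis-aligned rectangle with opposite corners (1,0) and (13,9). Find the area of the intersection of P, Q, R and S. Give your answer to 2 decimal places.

63.74

The intersection is the polygon with vertices (11.954,0.273), (7.182,0.909), (1,4), (1,9), (6.8,9), (10.308,4.615), (12.453,0.938).
By the shoelace formula its area is 63.74.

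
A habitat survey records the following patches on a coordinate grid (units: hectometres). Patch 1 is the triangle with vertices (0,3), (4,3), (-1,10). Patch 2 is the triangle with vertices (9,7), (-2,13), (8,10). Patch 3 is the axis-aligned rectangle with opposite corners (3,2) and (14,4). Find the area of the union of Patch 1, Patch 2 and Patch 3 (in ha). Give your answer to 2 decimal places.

By inclusion–exclusion:
Individual areas: |Patch 1| = 14, |Patch 2| = 13.5, |Patch 3| = 22.
|Patch 1∩Patch 2| = 0.
|Patch 1∩Patch 3| = 0.6429.
|Patch 2∩Patch 3| = 0.
|Patch 1∩Patch 2∩Patch 3| = 0.
|Patch 1 ∪ Patch 2 ∪ Patch 3| = 49.5 − 0.6429 + 0 = 48.86.

48.86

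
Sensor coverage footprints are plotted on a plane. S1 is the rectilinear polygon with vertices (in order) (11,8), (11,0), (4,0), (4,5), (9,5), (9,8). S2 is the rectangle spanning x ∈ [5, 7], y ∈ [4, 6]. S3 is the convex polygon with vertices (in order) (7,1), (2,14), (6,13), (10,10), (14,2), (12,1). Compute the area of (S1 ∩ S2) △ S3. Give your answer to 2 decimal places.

|S1 ∩ S2| = 2.
|(S1 ∩ S2) ∩ S3| = 1.3462.
|(S1 ∩ S2) △ S3| = 2 + 78.5 − 2.6923 = 77.81.

77.81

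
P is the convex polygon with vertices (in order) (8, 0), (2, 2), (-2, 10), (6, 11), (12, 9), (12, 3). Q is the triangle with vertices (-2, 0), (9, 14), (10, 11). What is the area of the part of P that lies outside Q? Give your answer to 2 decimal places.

93.30

|P| = 108, |P∩Q| = 14.6982.
|P ∖ Q| = |P| − |P∩Q| = 108 − 14.6982 = 93.30.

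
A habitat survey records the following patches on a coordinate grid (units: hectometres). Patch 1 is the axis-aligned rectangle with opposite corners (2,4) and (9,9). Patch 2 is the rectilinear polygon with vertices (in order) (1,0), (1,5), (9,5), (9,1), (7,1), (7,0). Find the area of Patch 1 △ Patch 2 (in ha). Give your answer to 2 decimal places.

|Patch 1| = 35, |Patch 2| = 38, |Patch 1∩Patch 2| = 7.
|Patch 1 △ Patch 2| = |Patch 1| + |Patch 2| − 2·|Patch 1∩Patch 2| = 35 + 38 − 14 = 59.00.

59.00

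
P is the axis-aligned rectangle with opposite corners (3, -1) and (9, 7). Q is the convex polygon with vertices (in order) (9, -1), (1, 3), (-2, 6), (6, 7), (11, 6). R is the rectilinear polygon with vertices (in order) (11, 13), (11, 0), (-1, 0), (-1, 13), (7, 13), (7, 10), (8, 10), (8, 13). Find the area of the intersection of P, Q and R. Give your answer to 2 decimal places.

36.54

The intersection is the polygon with vertices (3,2), (3,6.625), (6,7), (9,6.4), (9,0), (7,0).
By the shoelace formula its area is 36.54.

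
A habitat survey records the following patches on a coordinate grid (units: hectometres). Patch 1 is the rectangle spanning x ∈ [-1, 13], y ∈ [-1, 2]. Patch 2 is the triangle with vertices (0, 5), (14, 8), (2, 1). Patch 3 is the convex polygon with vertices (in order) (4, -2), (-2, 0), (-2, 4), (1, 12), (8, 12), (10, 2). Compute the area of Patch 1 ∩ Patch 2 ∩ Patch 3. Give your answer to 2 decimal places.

The intersection is the polygon with vertices (2,1), (1.5,2), (3.714,2).
By the shoelace formula its area is 1.11.

1.11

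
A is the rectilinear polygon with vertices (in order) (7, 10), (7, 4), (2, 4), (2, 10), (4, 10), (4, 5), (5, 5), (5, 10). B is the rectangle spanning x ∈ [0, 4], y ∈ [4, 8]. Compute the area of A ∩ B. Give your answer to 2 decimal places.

The intersection is the polygon with vertices (2,4), (2,8), (4,8), (4,5), (4,4).
By the shoelace formula its area is 8.00.

8.00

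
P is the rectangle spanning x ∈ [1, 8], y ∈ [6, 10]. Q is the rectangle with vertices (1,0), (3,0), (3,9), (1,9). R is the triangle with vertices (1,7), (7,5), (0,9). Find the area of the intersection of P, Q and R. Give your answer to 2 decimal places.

2.38

The intersection is the polygon with vertices (3,6.333), (1,7), (1,8.429), (3,7.286).
By the shoelace formula its area is 2.38.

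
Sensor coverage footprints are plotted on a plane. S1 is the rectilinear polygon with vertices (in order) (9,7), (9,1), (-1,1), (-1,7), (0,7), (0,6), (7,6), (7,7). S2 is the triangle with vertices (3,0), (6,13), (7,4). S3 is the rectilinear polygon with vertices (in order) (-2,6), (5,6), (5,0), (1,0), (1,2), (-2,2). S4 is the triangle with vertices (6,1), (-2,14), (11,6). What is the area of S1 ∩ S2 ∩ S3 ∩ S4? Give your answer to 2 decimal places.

2.24

The intersection is the polygon with vertices (5,6), (5,2.625), (3.986,4.273), (4.385,6).
By the shoelace formula its area is 2.24.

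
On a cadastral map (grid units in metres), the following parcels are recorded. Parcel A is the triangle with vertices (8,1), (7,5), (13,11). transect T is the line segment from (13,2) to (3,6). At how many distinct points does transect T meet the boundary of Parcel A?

The segment meets the boundary at (9.25,3.5), (7.167,4.333).

2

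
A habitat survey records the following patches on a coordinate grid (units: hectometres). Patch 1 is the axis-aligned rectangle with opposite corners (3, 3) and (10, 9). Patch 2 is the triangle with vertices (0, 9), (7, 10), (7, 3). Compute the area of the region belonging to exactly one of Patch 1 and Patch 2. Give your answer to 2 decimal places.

|Patch 1| = 42, |Patch 2| = 24.5, |Patch 1∩Patch 2| = 17.1429.
|Patch 1 △ Patch 2| = |Patch 1| + |Patch 2| − 2·|Patch 1∩Patch 2| = 42 + 24.5 − 34.2857 = 32.21.

32.21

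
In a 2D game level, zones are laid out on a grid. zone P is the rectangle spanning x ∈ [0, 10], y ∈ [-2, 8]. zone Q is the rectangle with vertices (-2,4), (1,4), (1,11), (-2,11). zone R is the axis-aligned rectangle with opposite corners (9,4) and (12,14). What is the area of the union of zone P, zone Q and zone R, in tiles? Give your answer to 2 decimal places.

143.00

By inclusion–exclusion:
Individual areas: |zone P| = 100, |zone Q| = 21, |zone R| = 30.
|zone P∩zone Q|: x∈[0,1], y∈[4,8] → 1·4 = 4.
|zone P∩zone R|: x∈[9,10], y∈[4,8] → 1·4 = 4.
|zone Q∩zone R| = 0 (no overlap).
|zone P∩zone Q∩zone R| = 0.
|zone P ∪ zone Q ∪ zone R| = 151 − 8 + 0 = 143.00.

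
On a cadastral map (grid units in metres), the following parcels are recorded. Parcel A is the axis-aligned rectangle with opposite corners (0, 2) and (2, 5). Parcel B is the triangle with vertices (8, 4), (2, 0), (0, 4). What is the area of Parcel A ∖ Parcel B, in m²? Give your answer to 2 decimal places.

3.00

|Parcel A| = 6, |Parcel A∩Parcel B| = 3.
|Parcel A ∖ Parcel B| = |Parcel A| − |Parcel A∩Parcel B| = 6 − 3 = 3.00.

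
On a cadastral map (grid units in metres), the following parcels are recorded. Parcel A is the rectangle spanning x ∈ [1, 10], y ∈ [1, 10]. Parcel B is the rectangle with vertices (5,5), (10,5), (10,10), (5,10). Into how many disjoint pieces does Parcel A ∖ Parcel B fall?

1

Parcel A ∖ Parcel B is a single connected region.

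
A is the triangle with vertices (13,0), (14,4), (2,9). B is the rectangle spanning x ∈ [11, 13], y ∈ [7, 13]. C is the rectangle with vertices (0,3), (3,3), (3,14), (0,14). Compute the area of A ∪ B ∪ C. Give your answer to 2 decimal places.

By inclusion–exclusion:
Individual areas: |A| = 26.5, |B| = 12, |C| = 33.
|A∩B| = 0.
|A∩C| = 0.2008.
|B∩C| = 0 (no overlap).
|A∩B∩C| = 0.
|A ∪ B ∪ C| = 71.5 − 0.2008 + 0 = 71.30.

71.30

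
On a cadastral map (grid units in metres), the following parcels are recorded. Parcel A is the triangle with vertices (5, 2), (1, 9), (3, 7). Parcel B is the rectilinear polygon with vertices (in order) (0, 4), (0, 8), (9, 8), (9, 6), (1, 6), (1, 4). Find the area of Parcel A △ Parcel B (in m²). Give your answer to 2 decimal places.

|Parcel A| = 3, |Parcel B| = 20, |Parcel A∩Parcel B| = 1.4143.
|Parcel A △ Parcel B| = |Parcel A| + |Parcel B| − 2·|Parcel A∩Parcel B| = 3 + 20 − 2.8286 = 20.17.

20.17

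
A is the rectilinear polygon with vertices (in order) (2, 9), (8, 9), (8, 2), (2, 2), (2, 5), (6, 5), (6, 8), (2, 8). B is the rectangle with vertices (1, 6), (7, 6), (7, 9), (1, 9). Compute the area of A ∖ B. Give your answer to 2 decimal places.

|A| = 30, |A∩B| = 7.
|A ∖ B| = |A| − |A∩B| = 30 − 7 = 23.00.

23.00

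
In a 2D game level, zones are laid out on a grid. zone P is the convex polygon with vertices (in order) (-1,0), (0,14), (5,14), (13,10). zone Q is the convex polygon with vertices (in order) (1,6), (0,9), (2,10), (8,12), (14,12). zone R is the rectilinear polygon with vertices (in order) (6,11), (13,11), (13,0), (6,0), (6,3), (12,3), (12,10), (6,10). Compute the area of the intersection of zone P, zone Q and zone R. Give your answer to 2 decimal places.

The intersection is the polygon with vertices (9.667,10), (6,10), (6,11), (11,11), (11.4,10.8).
By the shoelace formula its area is 4.67.

4.67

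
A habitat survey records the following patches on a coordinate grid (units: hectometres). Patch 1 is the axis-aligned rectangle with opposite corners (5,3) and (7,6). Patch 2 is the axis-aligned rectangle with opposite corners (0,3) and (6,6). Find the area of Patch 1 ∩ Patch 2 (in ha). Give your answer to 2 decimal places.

|Patch 1∩Patch 2|: x∈[5,6], y∈[3,6] → 1·3 = 3.

3.00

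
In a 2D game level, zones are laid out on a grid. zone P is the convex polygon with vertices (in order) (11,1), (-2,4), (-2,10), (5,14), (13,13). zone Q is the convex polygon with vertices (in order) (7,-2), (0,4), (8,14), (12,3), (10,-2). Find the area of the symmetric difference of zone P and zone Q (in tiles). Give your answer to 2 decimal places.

94.09

|zone P| = 145.5, |zone Q| = 104, |zone P∩zone Q| = 77.7048.
|zone P △ zone Q| = |zone P| + |zone Q| − 2·|zone P∩zone Q| = 145.5 + 104 − 155.4096 = 94.09.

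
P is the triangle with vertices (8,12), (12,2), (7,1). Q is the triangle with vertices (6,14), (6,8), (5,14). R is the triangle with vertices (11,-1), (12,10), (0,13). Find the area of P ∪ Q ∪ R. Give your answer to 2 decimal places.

By inclusion–exclusion:
Individual areas: |P| = 27, |Q| = 3, |R| = 67.5.
|P∩Q| = 0.
|P∩R| = 23.2864.
|Q∩R| = 1.0652.
|P∩Q∩R| = 0.
|P ∪ Q ∪ R| = 97.5 − 24.3516 + 0 = 73.15.

73.15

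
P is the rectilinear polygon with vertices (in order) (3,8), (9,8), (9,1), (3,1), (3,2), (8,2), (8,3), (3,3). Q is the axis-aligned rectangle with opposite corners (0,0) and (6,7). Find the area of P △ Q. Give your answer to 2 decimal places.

49.00

|P| = 37, |Q| = 42, |P∩Q| = 15.
|P △ Q| = |P| + |Q| − 2·|P∩Q| = 37 + 42 − 30 = 49.00.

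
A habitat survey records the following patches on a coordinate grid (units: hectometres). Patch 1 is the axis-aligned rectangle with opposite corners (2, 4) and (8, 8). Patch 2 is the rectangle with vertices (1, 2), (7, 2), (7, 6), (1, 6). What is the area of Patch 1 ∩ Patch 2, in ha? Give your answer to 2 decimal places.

|Patch 1∩Patch 2|: x∈[2,7], y∈[4,6] → 5·2 = 10.

10.00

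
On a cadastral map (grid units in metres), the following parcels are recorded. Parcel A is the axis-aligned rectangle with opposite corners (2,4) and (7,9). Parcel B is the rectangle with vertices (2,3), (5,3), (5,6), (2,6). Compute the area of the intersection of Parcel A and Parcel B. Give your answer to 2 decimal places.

6.00

|Parcel A∩Parcel B|: x∈[2,5], y∈[4,6] → 3·2 = 6.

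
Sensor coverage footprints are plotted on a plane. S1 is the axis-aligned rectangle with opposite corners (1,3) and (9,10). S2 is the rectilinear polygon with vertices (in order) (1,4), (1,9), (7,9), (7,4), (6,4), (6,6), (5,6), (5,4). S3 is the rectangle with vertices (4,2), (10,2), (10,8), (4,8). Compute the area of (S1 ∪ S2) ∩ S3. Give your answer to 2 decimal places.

The region (S1 ∪ S2) ∩ S3 is the polygon with vertices (9,3), (4,3), (4,8), (9,8).
By the shoelace formula its area is 25.00.

25.00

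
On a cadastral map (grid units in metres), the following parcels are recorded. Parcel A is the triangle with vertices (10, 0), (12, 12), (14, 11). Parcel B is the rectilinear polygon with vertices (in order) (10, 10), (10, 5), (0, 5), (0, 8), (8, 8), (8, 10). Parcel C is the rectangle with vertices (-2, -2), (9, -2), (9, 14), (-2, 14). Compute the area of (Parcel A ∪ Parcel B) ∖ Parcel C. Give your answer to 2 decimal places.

|Parcel A ∪ Parcel B| = 47.
|(Parcel A ∪ Parcel B) ∩ Parcel C| = 29.
|(Parcel A ∪ Parcel B) ∖ Parcel C| = 47 − 29 = 18.00.

18.00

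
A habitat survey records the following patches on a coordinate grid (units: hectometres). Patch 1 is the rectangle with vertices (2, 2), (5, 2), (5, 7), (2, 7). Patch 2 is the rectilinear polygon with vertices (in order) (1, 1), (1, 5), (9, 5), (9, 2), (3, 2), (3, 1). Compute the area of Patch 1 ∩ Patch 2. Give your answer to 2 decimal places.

9.00

The intersection is the polygon with vertices (5,2), (3,2), (2,2), (2,5), (5,5).
By the shoelace formula its area is 9.00.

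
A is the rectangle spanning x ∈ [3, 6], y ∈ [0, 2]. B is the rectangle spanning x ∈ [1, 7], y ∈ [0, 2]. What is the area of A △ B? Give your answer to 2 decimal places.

6.00

|A∩B|: x∈[3,6], y∈[0,2] → 3·2 = 6.
|A △ B| = |A| + |B| − 2·|A∩B| = 6 + 12 − 12 = 6.00.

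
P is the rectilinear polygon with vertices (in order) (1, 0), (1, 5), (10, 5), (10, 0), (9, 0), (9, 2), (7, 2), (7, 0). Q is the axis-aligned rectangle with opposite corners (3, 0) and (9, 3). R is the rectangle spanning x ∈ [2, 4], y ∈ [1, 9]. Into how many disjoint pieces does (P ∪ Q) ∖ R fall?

(P ∪ Q) ∖ R is a single connected region.

1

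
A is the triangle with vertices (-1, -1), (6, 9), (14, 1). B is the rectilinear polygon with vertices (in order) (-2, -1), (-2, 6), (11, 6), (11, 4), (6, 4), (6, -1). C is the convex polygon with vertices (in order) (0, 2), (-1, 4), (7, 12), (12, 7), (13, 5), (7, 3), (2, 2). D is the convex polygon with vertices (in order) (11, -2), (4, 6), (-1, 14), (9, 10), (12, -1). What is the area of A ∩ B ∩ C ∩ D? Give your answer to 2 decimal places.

10.13

The intersection is the polygon with vertices (10.5,4.5), (10.583,4.194), (10,4), (6,4), (6,3.714), (4,6), (9,6).
By the shoelace formula its area is 10.13.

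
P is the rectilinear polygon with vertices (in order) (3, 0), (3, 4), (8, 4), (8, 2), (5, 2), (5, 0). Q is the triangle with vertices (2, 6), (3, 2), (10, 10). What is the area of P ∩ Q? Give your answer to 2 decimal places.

The intersection is the polygon with vertices (3,4), (4.75,4), (3,2).
By the shoelace formula its area is 1.75.

1.75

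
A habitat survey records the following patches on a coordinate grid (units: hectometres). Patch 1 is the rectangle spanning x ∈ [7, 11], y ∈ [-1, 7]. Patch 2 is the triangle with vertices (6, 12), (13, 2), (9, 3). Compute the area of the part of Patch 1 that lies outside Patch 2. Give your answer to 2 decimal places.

|Patch 1| = 32, |Patch 1∩Patch 2| = 9.5595.
|Patch 1 ∖ Patch 2| = |Patch 1| − |Patch 1∩Patch 2| = 32 − 9.5595 = 22.44.

22.44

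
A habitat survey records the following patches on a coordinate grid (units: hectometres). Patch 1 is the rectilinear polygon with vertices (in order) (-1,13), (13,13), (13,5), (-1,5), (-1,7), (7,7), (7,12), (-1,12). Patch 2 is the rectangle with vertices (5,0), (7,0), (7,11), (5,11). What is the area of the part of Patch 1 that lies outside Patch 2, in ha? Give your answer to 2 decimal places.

68.00

|Patch 1| = 72, |Patch 1∩Patch 2| = 4.
|Patch 1 ∖ Patch 2| = |Patch 1| − |Patch 1∩Patch 2| = 72 − 4 = 68.00.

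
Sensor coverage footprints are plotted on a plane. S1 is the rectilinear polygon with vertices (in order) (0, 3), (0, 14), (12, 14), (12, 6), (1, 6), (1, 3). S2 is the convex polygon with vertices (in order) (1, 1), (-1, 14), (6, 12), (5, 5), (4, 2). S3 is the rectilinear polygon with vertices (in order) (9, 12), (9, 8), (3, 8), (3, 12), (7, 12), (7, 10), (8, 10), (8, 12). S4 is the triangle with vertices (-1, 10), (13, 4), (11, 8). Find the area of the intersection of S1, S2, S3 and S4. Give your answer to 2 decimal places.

2.71

The intersection is the polygon with vertices (3.667,8), (3,8.286), (3,9.333), (5.558,8.907), (5.429,8).
By the shoelace formula its area is 2.71.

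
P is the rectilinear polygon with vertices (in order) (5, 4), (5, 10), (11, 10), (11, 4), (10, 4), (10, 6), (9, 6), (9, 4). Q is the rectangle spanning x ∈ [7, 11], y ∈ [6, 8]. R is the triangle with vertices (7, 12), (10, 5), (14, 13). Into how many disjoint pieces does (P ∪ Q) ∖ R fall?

(P ∪ Q) ∖ R splits into 2 disjoint pieces (area 22.8571, area 2).

2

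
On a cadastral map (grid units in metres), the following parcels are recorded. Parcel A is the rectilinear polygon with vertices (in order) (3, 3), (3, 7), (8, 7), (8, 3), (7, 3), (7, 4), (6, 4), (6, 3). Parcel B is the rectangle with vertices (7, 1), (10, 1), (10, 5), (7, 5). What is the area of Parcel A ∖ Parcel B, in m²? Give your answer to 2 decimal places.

17.00

|Parcel A| = 19, |Parcel A∩Parcel B| = 2.
|Parcel A ∖ Parcel B| = |Parcel A| − |Parcel A∩Parcel B| = 19 − 2 = 17.00.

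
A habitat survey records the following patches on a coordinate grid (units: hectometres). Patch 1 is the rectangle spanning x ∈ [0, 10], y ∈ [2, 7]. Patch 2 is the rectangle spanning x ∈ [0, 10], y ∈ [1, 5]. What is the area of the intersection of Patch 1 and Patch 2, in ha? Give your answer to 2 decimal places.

30.00

|Patch 1∩Patch 2|: x∈[0,10], y∈[2,5] → 10·3 = 30.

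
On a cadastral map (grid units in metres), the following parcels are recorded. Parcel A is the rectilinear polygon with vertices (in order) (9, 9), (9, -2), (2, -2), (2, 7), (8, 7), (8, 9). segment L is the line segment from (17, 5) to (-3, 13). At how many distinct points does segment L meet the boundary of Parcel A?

2

The segment meets the boundary at (9,8.2), (8,8.6).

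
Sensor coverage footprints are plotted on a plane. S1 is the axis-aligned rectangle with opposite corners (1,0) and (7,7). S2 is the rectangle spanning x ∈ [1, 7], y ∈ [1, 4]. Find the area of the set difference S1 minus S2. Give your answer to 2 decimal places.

|S1∩S2|: x∈[1,7], y∈[1,4] → 6·3 = 18.
|S1| = 42.
|S1 ∖ S2| = |S1| − |S1∩S2| = 42 − 18 = 24.00.

24.00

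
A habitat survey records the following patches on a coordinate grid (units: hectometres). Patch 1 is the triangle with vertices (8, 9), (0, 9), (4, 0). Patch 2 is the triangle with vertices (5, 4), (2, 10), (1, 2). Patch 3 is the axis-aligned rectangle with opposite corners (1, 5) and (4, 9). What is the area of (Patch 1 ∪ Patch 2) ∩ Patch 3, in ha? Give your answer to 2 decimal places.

The region (Patch 1 ∪ Patch 2) ∩ Patch 3 is the polygon with vertices (1.463,5.707), (1,6.75), (1,9), (1.875,9), (2.5,9), (4,9), (4,5), (1.375,5).
By the shoelace formula its area is 11.46.

11.46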